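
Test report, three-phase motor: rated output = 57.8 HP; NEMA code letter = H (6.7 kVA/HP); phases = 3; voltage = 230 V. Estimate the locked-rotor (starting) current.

972 A

S_LR = 6.7 × 57.8 = 387.26 kVA
I_LR = S_LR/(√3·V_L) = 387260/(1.732×230) = 972 A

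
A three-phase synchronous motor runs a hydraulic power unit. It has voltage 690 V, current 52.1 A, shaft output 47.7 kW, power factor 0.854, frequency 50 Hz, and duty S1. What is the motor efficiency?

89.7 %

P_out = 47.7 kW = 47700 W
P_in = √3·V_L·I_L·cosφ = 1.732 × 690 × 52.1 × 0.854 = 53173 W
η = P_out / P_in = 47700 / 53173 = 0.897 = 89.7%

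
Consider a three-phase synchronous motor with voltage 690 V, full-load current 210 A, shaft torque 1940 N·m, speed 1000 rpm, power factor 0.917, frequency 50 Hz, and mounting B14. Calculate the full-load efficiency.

ω = 2π × 1000/60 = 104.7 rad/s; P_out = τω = 1940 × 104.7 = 203118 W
P_in = √3·V_L·I_L·cosφ = 1.732 × 690 × 210 × 0.917 = 230137 W
η = P_out / P_in = 203118 / 230137 = 0.883 = 88.3%

88.3 %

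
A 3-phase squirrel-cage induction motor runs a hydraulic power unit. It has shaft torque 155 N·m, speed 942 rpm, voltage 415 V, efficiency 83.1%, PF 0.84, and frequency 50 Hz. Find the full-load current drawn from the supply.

30.5 A

ω = 2π×942/60 = 98.65 rad/s; P_out = τω = 155 × 98.65 = 15291 W
P_in = P_out / η = 15291 / 0.831 = 18401 W
I_L = P_in / (√3·V_L·cosφ) = 18401 / (1.732 × 415 × 0.84) = 30.5 A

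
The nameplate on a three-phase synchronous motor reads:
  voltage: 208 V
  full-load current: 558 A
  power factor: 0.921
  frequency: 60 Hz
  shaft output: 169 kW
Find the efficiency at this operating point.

P_out = 169 kW = 169000 W
P_in = √3·V_L·I_L·cosφ = 1.732 × 208 × 558 × 0.921 = 185142 W
η = P_out / P_in = 169000 / 185142 = 0.913 = 91.3%

91.3 %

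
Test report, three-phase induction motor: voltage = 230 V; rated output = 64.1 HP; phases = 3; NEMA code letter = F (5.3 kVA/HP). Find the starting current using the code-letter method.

S_LR = 5.3 × 64.1 = 339.73 kVA
I_LR = S_LR/(√3·V_L) = 339730/(1.732×230) = 853 A

853 A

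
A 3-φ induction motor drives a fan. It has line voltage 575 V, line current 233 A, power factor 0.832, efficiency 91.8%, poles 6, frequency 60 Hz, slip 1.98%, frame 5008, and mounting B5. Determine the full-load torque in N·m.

P_in = √3·V·I·cosφ = 1.732 × 575 × 233 × 0.832 = 193061 W
P_out = η·P_in = 0.918 × 193061 = 177230 W
n_s = 120×60/6 = 1200 rpm; n = 1200×(1−0.0198) = 1176 rpm
ω = 2π×1176/60 = 123.2 rad/s
τ = P_out/ω = 177230/123.2 = 1440 N·m

1440 N·m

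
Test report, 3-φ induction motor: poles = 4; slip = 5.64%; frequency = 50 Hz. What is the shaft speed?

n_s = 120f/p = 120×50/4 = 1500 rpm
n = n_s(1 − s) = 1500 × (1 − 0.0564) = 1415 rpm

1415 rpm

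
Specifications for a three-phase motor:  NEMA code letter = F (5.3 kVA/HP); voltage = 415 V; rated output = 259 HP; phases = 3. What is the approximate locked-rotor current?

S_LR = 5.3 × 259 = 1372.7 kVA
I_LR = S_LR/(√3·V_L) = 1372700/(1.732×415) = 1910 A

1910 A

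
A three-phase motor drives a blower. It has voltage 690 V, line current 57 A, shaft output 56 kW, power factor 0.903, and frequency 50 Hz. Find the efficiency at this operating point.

P_out = 56 kW = 56000 W
P_in = √3·V_L·I_L·cosφ = 1.732 × 690 × 57 × 0.903 = 61512 W
η = P_out / P_in = 56000 / 61512 = 0.910 = 91.0%

91.0 %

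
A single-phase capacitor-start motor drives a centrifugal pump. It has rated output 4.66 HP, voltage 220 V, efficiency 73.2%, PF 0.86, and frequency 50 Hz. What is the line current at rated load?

P_out = 4.66 × 746 = 3476 W
P_in = P_out / η = 3476 / 0.732 = 4749 W
I = P_in / (V·cosφ) = 4749 / (220 × 0.86) = 25.1 A

25.1 A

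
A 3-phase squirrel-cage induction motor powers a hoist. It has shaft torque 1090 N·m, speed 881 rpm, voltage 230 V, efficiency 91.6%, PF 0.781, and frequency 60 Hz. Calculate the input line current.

ω = 2π×881/60 = 92.26 rad/s; P_out = τω = 1090 × 92.26 = 100563 W
P_in = P_out / η = 100563 / 0.916 = 109785 W
I_L = P_in / (√3·V_L·cosφ) = 109785 / (1.732 × 230 × 0.781) = 353 A

353 A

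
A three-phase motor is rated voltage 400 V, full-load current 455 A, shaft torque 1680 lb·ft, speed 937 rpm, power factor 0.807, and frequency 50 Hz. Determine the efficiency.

87.9 %

τ = 1680 lb·ft × 1.356 = 2278 N·m
ω = 2π × 937/60 = 98.12 rad/s; P_out = τω = 2278 × 98.12 = 223517 W
P_in = √3·V_L·I_L·cosφ = 1.732 × 400 × 455 × 0.807 = 254386 W
η = P_out / P_in = 223517 / 254386 = 0.879 = 87.9%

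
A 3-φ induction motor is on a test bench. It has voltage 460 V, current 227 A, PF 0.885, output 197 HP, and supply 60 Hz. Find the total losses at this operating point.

13100 W

P_in = √3·V·I·cosφ = 1.732×460×227×0.885 = 160057 W
P_out = 197×746 = 146962 W
Losses = P_in − P_out = 160057 − 146962 = 13095 W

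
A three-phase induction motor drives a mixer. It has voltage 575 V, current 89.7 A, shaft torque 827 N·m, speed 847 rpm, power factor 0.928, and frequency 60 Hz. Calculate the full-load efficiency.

ω = 2π × 847/60 = 88.7 rad/s; P_out = τω = 827 × 88.7 = 73355 W
P_in = √3·V_L·I_L·cosφ = 1.732 × 575 × 89.7 × 0.928 = 82900 W
η = P_out / P_in = 73355 / 82900 = 0.885 = 88.5%

88.5 %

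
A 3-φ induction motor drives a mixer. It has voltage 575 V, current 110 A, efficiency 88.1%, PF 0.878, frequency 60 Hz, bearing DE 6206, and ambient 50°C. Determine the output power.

P_in = √3·V·I·cosφ = 1.732 × 575 × 110 × 0.878 = 96184 W
P_out = η·P_in = 0.881 × 96184 = 84738 W

84.7 kW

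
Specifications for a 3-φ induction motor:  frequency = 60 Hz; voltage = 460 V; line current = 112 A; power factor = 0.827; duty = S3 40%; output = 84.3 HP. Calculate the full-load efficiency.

P_out = 84.3 × 746 = 62888 W
P_in = √3·V_L·I_L·cosφ = 1.732 × 460 × 112 × 0.827 = 73795 W
η = P_out / P_in = 62888 / 73795 = 0.852 = 85.2%

85.2 %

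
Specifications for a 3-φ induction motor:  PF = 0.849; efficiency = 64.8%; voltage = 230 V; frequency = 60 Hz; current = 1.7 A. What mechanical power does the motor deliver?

0.373 kW

P_in = √3·V·I·cosφ = 1.732 × 230 × 1.7 × 0.849 = 575 W
P_out = η·P_in = 0.648 × 575 = 373 W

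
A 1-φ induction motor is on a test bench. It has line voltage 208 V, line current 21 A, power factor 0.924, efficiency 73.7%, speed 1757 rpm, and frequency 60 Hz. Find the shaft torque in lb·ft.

P_in = V·I·cosφ = 208 × 21 × 0.924 = 4036 W
P_out = η·P_in = 0.737 × 4036 = 2975 W
n = 1757 rpm
ω = 2π×1757/60 = 184 rad/s
τ = P_out/ω = 2975/184 = 16.17 N·m
In lb·ft: 16.17/1.356 = 11.9 lb·ft

11.9 lb·ft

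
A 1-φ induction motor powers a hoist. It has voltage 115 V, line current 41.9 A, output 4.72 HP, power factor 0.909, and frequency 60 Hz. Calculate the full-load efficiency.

80.4 %

P_out = 4.72 × 746 = 3521 W
P_in = V·I·cosφ = 115 × 41.9 × 0.909 = 4380 W
η = P_out / P_in = 3521 / 4380 = 0.804 = 80.4%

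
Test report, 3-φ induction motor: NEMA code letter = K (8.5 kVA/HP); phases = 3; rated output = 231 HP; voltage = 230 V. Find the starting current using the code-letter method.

S_LR = 8.5 × 231 = 1963.5 kVA
I_LR = S_LR/(√3·V_L) = 1963500/(1.732×230) = 4930 A

4930 A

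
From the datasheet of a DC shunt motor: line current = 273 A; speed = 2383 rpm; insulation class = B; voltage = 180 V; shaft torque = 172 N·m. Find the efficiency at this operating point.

ω = 2π × 2383/60 = 249.5 rad/s; P_out = τω = 172 × 249.5 = 42914 W
P_in = V·I = 180 × 273 = 49140 W
η = P_out / P_in = 42914 / 49140 = 0.873 = 87.3%

87.3 %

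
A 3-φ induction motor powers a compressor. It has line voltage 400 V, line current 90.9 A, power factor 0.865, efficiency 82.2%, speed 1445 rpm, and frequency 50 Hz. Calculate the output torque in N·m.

P_in = √3·V·I·cosφ = 1.732 × 400 × 90.9 × 0.865 = 54474 W
P_out = η·P_in = 0.822 × 54474 = 44778 W
n = 1445 rpm
ω = 2π×1445/60 = 151.3 rad/s
τ = P_out/ω = 44778/151.3 = 296 N·m

296 N·m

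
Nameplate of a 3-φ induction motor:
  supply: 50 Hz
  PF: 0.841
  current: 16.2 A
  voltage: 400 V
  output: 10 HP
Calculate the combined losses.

P_in = √3·V·I·cosφ = 1.732×400×16.2×0.841 = 9439 W
P_out = 10×746 = 7460 W
Losses = P_in − P_out = 9439 − 7460 = 1979 W

1.98 kW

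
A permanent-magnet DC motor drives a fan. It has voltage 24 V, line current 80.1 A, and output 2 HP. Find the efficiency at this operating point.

77.6 %

P_out = 2 × 746 = 1492 W
P_in = V·I = 24 × 80.1 = 1922 W
η = P_out / P_in = 1492 / 1922 = 0.776 = 77.6%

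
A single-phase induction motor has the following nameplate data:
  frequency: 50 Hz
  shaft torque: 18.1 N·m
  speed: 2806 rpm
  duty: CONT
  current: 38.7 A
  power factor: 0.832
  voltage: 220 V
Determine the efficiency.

75.1 %

ω = 2π × 2806/60 = 293.8 rad/s; P_out = τω = 18.1 × 293.8 = 5318 W
P_in = V·I·cosφ = 220 × 38.7 × 0.832 = 7084 W
η = P_out / P_in = 5318 / 7084 = 0.751 = 75.1%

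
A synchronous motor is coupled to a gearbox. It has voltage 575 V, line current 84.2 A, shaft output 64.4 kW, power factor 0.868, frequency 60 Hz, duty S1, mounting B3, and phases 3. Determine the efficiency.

P_out = 64.4 kW = 64400 W
P_in = √3·V_L·I_L·cosφ = 1.732 × 575 × 84.2 × 0.868 = 72786 W
η = P_out / P_in = 64400 / 72786 = 0.885 = 88.5%

88.5 %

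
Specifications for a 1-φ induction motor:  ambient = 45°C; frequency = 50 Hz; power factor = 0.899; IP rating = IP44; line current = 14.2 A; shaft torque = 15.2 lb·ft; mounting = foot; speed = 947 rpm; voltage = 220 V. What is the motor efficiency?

72.8 %

τ = 15.2 lb·ft × 1.356 = 20.61 N·m
ω = 2π × 947/60 = 99.17 rad/s; P_out = τω = 20.61 × 99.17 = 2044 W
P_in = V·I·cosφ = 220 × 14.2 × 0.899 = 2808 W
η = P_out / P_in = 2044 / 2808 = 0.728 = 72.8%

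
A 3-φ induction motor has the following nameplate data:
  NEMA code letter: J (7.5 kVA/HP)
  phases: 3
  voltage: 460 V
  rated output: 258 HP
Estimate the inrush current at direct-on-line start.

2430 A

S_LR = 7.5 × 258 = 1935 kVA
I_LR = S_LR/(√3·V_L) = 1935000/(1.732×460) = 2430 A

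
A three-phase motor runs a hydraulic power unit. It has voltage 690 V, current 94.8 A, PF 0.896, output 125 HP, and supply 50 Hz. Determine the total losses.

P_in = √3·V·I·cosφ = 1.732×690×94.8×0.896 = 101511 W
P_out = 125×746 = 93250 W
Losses = P_in − P_out = 101511 − 93250 = 8261 W

8260 W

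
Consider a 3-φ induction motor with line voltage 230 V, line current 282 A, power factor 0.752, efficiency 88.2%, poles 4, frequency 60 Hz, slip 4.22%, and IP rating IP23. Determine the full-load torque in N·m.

P_in = √3·V·I·cosφ = 1.732 × 230 × 282 × 0.752 = 84478 W
P_out = η·P_in = 0.882 × 84478 = 74510 W
n_s = 120×60/4 = 1800 rpm; n = 1800×(1−0.0422) = 1724 rpm
ω = 2π×1724/60 = 180.5 rad/s
τ = P_out/ω = 74510/180.5 = 413 N·m

413 N·m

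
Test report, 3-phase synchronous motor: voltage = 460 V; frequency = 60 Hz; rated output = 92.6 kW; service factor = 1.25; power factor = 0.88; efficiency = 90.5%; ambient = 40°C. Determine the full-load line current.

146 A

P_out = 92.6 kW = 92600 W
P_in = P_out / η = 92600 / 0.905 = 102320 W
I_L = P_in / (√3·V_L·cosφ) = 102320 / (1.732 × 460 × 0.88) = 146 A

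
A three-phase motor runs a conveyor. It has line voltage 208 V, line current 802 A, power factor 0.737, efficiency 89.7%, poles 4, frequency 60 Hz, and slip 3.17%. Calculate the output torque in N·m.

1050 N·m

P_in = √3·V·I·cosφ = 1.732 × 208 × 802 × 0.737 = 212938 W
P_out = η·P_in = 0.897 × 212938 = 191005 W
n_s = 120×60/4 = 1800 rpm; n = 1800×(1−0.0317) = 1743 rpm
ω = 2π×1743/60 = 182.5 rad/s
τ = P_out/ω = 191005/182.5 = 1050 N·m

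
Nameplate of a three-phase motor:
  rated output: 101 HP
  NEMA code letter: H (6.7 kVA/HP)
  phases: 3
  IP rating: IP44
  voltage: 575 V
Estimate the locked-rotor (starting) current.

S_LR = 6.7 × 101 = 676.7 kVA
I_LR = S_LR/(√3·V_L) = 676700/(1.732×575) = 679 A

679 A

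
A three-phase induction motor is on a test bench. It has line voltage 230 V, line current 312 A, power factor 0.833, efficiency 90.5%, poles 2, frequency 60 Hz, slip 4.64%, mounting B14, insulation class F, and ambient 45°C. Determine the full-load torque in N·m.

261 N·m

P_in = √3·V·I·cosφ = 1.732 × 230 × 312 × 0.833 = 103532 W
P_out = η·P_in = 0.905 × 103532 = 93696 W
n_s = 120×60/2 = 3600 rpm; n = 3600×(1−0.0464) = 3433 rpm
ω = 2π×3433/60 = 359.5 rad/s
τ = P_out/ω = 93696/359.5 = 261 N·m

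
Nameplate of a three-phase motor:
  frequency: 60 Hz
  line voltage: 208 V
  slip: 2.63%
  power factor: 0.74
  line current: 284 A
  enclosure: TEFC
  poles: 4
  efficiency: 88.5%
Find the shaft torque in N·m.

P_in = √3·V·I·cosφ = 1.732 × 208 × 284 × 0.74 = 75711 W
P_out = η·P_in = 0.885 × 75711 = 67004 W
n_s = 120×60/4 = 1800 rpm; n = 1800×(1−0.0263) = 1753 rpm
ω = 2π×1753/60 = 183.6 rad/s
τ = P_out/ω = 67004/183.6 = 365 N·m

365 N·m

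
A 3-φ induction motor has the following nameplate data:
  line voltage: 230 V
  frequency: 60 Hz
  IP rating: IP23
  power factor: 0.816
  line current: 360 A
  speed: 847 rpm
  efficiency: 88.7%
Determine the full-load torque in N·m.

1170 N·m

P_in = √3·V·I·cosφ = 1.732 × 230 × 360 × 0.816 = 117022 W
P_out = η·P_in = 0.887 × 117022 = 103799 W
n = 847 rpm
ω = 2π×847/60 = 88.7 rad/s
τ = P_out/ω = 103799/88.7 = 1170 N·m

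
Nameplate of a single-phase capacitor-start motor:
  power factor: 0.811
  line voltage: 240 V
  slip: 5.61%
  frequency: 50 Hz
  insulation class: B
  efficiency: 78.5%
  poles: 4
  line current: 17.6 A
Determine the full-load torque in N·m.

P_in = V·I·cosφ = 240 × 17.6 × 0.811 = 3426 W
P_out = η·P_in = 0.785 × 3426 = 2689 W
n_s = 120×50/4 = 1500 rpm; n = 1500×(1−0.0561) = 1416 rpm
ω = 2π×1416/60 = 148.3 rad/s
τ = P_out/ω = 2689/148.3 = 18.1 N·m

18.1 N·m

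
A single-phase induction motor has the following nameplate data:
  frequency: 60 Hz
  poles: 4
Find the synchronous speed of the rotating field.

1800 rpm

n_s = 120f/p = 120×60/4 = 1800 rpm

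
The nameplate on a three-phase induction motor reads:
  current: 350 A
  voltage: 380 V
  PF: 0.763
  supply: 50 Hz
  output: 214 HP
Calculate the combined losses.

16100 W

P_in = √3·V·I·cosφ = 1.732×380×350×0.763 = 175762 W
P_out = 214×746 = 159644 W
Losses = P_in − P_out = 175762 − 159644 = 16118 W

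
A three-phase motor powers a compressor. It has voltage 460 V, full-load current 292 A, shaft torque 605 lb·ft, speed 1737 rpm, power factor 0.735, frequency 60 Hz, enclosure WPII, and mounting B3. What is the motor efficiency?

87.3 %

τ = 605 lb·ft × 1.356 = 820.4 N·m
ω = 2π × 1737/60 = 181.9 rad/s; P_out = τω = 820.4 × 181.9 = 149231 W
P_in = √3·V_L·I_L·cosφ = 1.732 × 460 × 292 × 0.735 = 170992 W
η = P_out / P_in = 149231 / 170992 = 0.873 = 87.3%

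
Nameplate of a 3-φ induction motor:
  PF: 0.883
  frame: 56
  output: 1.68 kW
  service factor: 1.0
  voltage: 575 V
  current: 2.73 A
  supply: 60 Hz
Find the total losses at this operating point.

P_in = √3·V·I·cosφ = 1.732×575×2.73×0.883 = 2401 W
P_out = 1680 W
Losses = P_in − P_out = 2401 − 1680 = 721 W

721 W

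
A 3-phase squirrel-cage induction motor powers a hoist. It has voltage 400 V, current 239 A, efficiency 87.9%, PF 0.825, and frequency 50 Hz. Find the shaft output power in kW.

P_in = √3·V·I·cosφ = 1.732 × 400 × 239 × 0.825 = 136603 W
P_out = η·P_in = 0.879 × 136603 = 120074 W

120 kW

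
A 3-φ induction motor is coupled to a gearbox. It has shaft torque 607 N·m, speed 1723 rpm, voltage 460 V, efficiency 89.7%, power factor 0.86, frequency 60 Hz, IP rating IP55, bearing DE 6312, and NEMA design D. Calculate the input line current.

178 A

ω = 2π×1723/60 = 180.4 rad/s; P_out = τω = 607 × 180.4 = 109503 W
P_in = P_out / η = 109503 / 0.897 = 122077 W
I_L = P_in / (√3·V_L·cosφ) = 122077 / (1.732 × 460 × 0.86) = 178 A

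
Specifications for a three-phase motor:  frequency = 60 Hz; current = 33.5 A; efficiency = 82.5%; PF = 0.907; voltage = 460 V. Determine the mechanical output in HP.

P_in = √3·V·I·cosφ = 1.732 × 460 × 33.5 × 0.907 = 24208 W
P_out = η·P_in = 0.825 × 24208 = 19972 W
= 19972/746 = 26.8 HP

26.8 HP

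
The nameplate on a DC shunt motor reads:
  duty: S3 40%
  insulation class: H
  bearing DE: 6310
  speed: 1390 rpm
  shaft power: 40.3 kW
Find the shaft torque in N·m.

277 N·m

ω = 2π × 1390/60 = 145.6 rad/s
τ = P/ω = 40300/145.6 = 277 N·m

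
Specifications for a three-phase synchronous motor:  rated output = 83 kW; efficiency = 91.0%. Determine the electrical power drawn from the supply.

91.2 kW

P_out = 83000 W
P_in = P_out/η = 83000/0.91 = 91209 W = 91.2 kW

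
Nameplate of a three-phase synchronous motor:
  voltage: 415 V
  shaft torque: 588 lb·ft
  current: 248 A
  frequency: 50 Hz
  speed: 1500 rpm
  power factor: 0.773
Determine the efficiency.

90.9 %

τ = 588 lb·ft × 1.356 = 797.3 N·m
ω = 2π × 1500/60 = 157.1 rad/s; P_out = τω = 797.3 × 157.1 = 125256 W
P_in = √3·V_L·I_L·cosφ = 1.732 × 415 × 248 × 0.773 = 137793 W
η = P_out / P_in = 125256 / 137793 = 0.909 = 90.9%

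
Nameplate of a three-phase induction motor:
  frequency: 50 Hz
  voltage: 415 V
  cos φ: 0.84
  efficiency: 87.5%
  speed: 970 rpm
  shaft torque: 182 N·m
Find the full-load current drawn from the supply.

35 A

ω = 2π×970/60 = 101.6 rad/s; P_out = τω = 182 × 101.6 = 18491 W
P_in = P_out / η = 18491 / 0.875 = 21133 W
I_L = P_in / (√3·V_L·cosφ) = 21133 / (1.732 × 415 × 0.84) = 35 A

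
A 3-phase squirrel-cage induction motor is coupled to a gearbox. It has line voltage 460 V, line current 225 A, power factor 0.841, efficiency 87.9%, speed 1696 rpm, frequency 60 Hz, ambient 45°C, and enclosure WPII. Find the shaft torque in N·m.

746 N·m

P_in = √3·V·I·cosφ = 1.732 × 460 × 225 × 0.841 = 150759 W
P_out = η·P_in = 0.879 × 150759 = 132517 W
n = 1696 rpm
ω = 2π×1696/60 = 177.6 rad/s
τ = P_out/ω = 132517/177.6 = 746 N·m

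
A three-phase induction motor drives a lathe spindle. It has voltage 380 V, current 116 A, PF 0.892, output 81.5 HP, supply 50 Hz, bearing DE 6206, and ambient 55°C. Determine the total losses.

P_in = √3·V·I·cosφ = 1.732×380×116×0.892 = 68101 W
P_out = 81.5×746 = 60799 W
Losses = P_in − P_out = 68101 − 60799 = 7302 W

7300 W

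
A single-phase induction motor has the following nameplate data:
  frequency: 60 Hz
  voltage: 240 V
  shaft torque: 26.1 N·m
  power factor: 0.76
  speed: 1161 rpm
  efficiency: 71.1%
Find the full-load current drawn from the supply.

24.5 A

ω = 2π×1161/60 = 121.6 rad/s; P_out = τω = 26.1 × 121.6 = 3174 W
P_in = P_out / η = 3174 / 0.711 = 4464 W
I = P_in / (V·cosφ) = 4464 / (240 × 0.76) = 24.5 A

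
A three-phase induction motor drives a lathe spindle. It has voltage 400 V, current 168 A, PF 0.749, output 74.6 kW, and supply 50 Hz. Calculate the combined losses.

P_in = √3·V·I·cosφ = 1.732×400×168×0.749 = 87176 W
P_out = 74600 W
Losses = P_in − P_out = 87176 − 74600 = 12576 W

12.6 kW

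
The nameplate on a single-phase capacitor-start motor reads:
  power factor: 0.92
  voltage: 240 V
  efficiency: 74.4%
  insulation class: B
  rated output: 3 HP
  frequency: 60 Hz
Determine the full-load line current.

P_out = 3 × 746 = 2238 W
P_in = P_out / η = 2238 / 0.744 = 3008 W
I = P_in / (V·cosφ) = 3008 / (240 × 0.92) = 13.6 A

13.6 A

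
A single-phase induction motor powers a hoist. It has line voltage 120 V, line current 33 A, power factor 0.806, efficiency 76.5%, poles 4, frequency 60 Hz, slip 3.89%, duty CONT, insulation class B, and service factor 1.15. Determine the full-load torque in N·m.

13.5 N·m

P_in = V·I·cosφ = 120 × 33 × 0.806 = 3192 W
P_out = η·P_in = 0.765 × 3192 = 2442 W
n_s = 120×60/4 = 1800 rpm; n = 1800×(1−0.0389) = 1730 rpm
ω = 2π×1730/60 = 181.2 rad/s
τ = P_out/ω = 2442/181.2 = 13.5 N·m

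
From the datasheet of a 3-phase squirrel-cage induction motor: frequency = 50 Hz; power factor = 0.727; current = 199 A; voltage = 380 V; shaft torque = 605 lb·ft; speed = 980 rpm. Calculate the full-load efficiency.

88.4 %

τ = 605 lb·ft × 1.356 = 820.4 N·m
ω = 2π × 980/60 = 102.6 rad/s; P_out = τω = 820.4 × 102.6 = 84173 W
P_in = √3·V_L·I_L·cosφ = 1.732 × 380 × 199 × 0.727 = 95218 W
η = P_out / P_in = 84173 / 95218 = 0.884 = 88.4%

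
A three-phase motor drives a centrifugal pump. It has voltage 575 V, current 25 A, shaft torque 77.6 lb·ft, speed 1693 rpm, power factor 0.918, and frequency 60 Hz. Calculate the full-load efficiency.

τ = 77.6 lb·ft × 1.356 = 105.2 N·m
ω = 2π × 1693/60 = 177.3 rad/s; P_out = τω = 105.2 × 177.3 = 18652 W
P_in = √3·V_L·I_L·cosφ = 1.732 × 575 × 25 × 0.918 = 22856 W
η = P_out / P_in = 18652 / 22856 = 0.816 = 81.6%

81.6 %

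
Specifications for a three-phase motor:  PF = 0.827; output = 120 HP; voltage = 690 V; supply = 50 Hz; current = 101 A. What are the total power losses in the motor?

P_in = √3·V·I·cosφ = 1.732×690×101×0.827 = 99821 W
P_out = 120×746 = 89520 W
Losses = P_in − P_out = 99821 − 89520 = 10301 W

10.3 kW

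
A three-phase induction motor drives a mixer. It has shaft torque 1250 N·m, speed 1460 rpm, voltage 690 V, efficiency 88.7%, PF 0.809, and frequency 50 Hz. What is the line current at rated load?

223 A

ω = 2π×1460/60 = 152.9 rad/s; P_out = τω = 1250 × 152.9 = 191125 W
P_in = P_out / η = 191125 / 0.887 = 215474 W
I_L = P_in / (√3·V_L·cosφ) = 215474 / (1.732 × 690 × 0.809) = 223 A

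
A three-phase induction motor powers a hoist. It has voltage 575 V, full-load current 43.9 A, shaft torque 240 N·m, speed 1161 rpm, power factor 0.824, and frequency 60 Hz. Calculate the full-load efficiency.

81.0 %

ω = 2π × 1161/60 = 121.6 rad/s; P_out = τω = 240 × 121.6 = 29184 W
P_in = √3·V_L·I_L·cosφ = 1.732 × 575 × 43.9 × 0.824 = 36025 W
η = P_out / P_in = 29184 / 36025 = 0.810 = 81.0%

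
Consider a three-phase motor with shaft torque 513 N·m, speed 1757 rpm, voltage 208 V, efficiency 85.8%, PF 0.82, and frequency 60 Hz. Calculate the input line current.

ω = 2π×1757/60 = 184 rad/s; P_out = τω = 513 × 184 = 94392 W
P_in = P_out / η = 94392 / 0.858 = 110014 W
I_L = P_in / (√3·V_L·cosφ) = 110014 / (1.732 × 208 × 0.82) = 372 A

372 A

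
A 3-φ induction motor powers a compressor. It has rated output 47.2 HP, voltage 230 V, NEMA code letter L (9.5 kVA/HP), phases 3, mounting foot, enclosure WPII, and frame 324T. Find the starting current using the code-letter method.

1130 A

S_LR = 9.5 × 47.2 = 448.4 kVA
I_LR = S_LR/(√3·V_L) = 448400/(1.732×230) = 1130 A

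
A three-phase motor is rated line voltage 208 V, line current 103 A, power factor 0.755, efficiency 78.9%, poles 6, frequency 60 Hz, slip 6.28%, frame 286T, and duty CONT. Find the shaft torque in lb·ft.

P_in = √3·V·I·cosφ = 1.732 × 208 × 103 × 0.755 = 28015 W
P_out = η·P_in = 0.789 × 28015 = 22104 W
n_s = 120×60/6 = 1200 rpm; n = 1200×(1−0.0628) = 1125 rpm
ω = 2π×1125/60 = 117.8 rad/s
τ = P_out/ω = 22104/117.8 = 187.6 N·m
In lb·ft: 187.6/1.356 = 138 lb·ft

138 lb·ft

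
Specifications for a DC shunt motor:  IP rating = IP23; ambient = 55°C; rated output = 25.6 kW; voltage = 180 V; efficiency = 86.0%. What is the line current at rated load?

P_out = 25.6 kW = 25600 W
P_in = P_out / η = 25600 / 0.860 = 29767 W
I = P_in / V = 29767 / 180 = 165 A

165 A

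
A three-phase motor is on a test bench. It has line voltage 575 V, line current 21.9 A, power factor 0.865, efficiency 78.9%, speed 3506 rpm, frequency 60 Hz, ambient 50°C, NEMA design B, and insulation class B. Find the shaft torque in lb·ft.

P_in = √3·V·I·cosφ = 1.732 × 575 × 21.9 × 0.865 = 18866 W
P_out = η·P_in = 0.789 × 18866 = 14885 W
n = 3506 rpm
ω = 2π×3506/60 = 367.1 rad/s
τ = P_out/ω = 14885/367.1 = 40.55 N·m
In lb·ft: 40.55/1.356 = 29.9 lb·ft

29.9 lb·ft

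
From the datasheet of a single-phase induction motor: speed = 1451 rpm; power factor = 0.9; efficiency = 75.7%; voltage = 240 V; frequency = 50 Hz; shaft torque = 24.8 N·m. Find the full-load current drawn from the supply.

23 A

ω = 2π×1451/60 = 151.9 rad/s; P_out = τω = 24.8 × 151.9 = 3767 W
P_in = P_out / η = 3767 / 0.757 = 4976 W
I = P_in / (V·cosφ) = 4976 / (240 × 0.9) = 23 A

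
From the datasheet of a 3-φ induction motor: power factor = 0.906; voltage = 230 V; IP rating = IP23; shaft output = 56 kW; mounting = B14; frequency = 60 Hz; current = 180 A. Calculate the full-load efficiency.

86.2 %

P_out = 56 kW = 56000 W
P_in = √3·V_L·I_L·cosφ = 1.732 × 230 × 180 × 0.906 = 64965 W
η = P_out / P_in = 56000 / 64965 = 0.862 = 86.2%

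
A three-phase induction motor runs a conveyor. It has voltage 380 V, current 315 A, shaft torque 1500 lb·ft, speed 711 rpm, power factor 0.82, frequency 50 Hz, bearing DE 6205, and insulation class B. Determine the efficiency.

89.1 %

τ = 1500 lb·ft × 1.356 = 2034 N·m
ω = 2π × 711/60 = 74.46 rad/s; P_out = τω = 2034 × 74.46 = 151452 W
P_in = √3·V_L·I_L·cosφ = 1.732 × 380 × 315 × 0.82 = 170003 W
η = P_out / P_in = 151452 / 170003 = 0.891 = 89.1%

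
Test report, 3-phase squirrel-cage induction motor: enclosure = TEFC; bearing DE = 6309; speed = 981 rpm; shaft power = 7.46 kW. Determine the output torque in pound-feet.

53.6 lb·ft

ω = 2π × 981/60 = 102.7 rad/s
τ = P/ω = 7460/102.7 = 72.64 N·m
In lb·ft: 72.64/1.356 = 53.6 lb·ft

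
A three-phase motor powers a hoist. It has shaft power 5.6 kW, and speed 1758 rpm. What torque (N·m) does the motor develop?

ω = 2π × 1758/60 = 184.1 rad/s
τ = P/ω = 5600/184.1 = 30.4 N·m

30.4 N·m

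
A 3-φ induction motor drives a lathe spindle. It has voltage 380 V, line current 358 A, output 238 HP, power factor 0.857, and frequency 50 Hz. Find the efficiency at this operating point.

P_out = 238 × 746 = 177548 W
P_in = √3·V_L·I_L·cosφ = 1.732 × 380 × 358 × 0.857 = 201927 W
η = P_out / P_in = 177548 / 201927 = 0.879 = 87.9%

87.9 %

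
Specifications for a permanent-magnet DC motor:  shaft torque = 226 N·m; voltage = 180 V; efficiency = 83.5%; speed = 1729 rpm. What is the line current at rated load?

272 A

ω = 2π×1729/60 = 181.1 rad/s; P_out = τω = 226 × 181.1 = 40929 W
P_in = P_out / η = 40929 / 0.835 = 49017 W
I = P_in / V = 49017 / 180 = 272 A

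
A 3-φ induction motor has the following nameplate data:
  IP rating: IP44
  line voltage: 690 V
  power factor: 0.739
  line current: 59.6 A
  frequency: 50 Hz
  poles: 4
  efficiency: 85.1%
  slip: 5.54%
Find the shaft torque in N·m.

P_in = √3·V·I·cosφ = 1.732 × 690 × 59.6 × 0.739 = 52637 W
P_out = η·P_in = 0.851 × 52637 = 44794 W
n_s = 120×50/4 = 1500 rpm; n = 1500×(1−0.0554) = 1417 rpm
ω = 2π×1417/60 = 148.4 rad/s
τ = P_out/ω = 44794/148.4 = 302 N·m

302 N·m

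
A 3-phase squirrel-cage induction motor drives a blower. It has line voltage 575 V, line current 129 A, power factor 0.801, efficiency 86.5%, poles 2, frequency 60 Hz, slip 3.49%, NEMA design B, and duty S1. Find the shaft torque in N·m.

P_in = √3·V·I·cosφ = 1.732 × 575 × 129 × 0.801 = 102905 W
P_out = η·P_in = 0.865 × 102905 = 89013 W
n_s = 120×60/2 = 3600 rpm; n = 3600×(1−0.0349) = 3474 rpm
ω = 2π×3474/60 = 363.8 rad/s
τ = P_out/ω = 89013/363.8 = 245 N·m

245 N·m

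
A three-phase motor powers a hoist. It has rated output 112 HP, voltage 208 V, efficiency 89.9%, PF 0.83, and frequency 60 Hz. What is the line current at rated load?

P_out = 112 × 746 = 83552 W
P_in = P_out / η = 83552 / 0.899 = 92939 W
I_L = P_in / (√3·V_L·cosφ) = 92939 / (1.732 × 208 × 0.83) = 311 A

311 A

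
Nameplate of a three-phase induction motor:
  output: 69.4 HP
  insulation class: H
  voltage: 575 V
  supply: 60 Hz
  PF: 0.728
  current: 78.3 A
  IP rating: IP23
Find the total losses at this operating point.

5 kW

P_in = √3·V·I·cosφ = 1.732×575×78.3×0.728 = 56769 W
P_out = 69.4×746 = 51772 W
Losses = P_in − P_out = 56769 − 51772 = 4997 W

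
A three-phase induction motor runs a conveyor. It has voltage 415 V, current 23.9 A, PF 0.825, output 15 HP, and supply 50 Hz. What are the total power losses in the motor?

2.98 kW

P_in = √3·V·I·cosφ = 1.732×415×23.9×0.825 = 14173 W
P_out = 15×746 = 11190 W
Losses = P_in − P_out = 14173 − 11190 = 2983 W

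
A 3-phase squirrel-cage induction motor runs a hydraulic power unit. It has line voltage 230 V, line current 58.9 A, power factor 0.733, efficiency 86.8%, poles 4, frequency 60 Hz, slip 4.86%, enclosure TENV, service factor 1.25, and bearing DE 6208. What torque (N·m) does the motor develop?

P_in = √3·V·I·cosφ = 1.732 × 230 × 58.9 × 0.733 = 17199 W
P_out = η·P_in = 0.868 × 17199 = 14929 W
n_s = 120×60/4 = 1800 rpm; n = 1800×(1−0.0486) = 1713 rpm
ω = 2π×1713/60 = 179.4 rad/s
τ = P_out/ω = 14929/179.4 = 83.2 N·m

83.2 N·m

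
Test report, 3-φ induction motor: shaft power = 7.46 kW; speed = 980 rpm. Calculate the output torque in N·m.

ω = 2π × 980/60 = 102.6 rad/s
τ = P/ω = 7460/102.6 = 72.7 N·m

72.7 N·m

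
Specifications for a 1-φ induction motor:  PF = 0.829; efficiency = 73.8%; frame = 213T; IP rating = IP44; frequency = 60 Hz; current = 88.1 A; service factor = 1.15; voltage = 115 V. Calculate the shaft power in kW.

P_in = V·I·cosφ = 115 × 88.1 × 0.829 = 8399 W
P_out = η·P_in = 0.738 × 8399 = 6198 W

6.2 kW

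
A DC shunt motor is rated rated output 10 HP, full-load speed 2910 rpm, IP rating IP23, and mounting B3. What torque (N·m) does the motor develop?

24.5 N·m

P_out = 10 × 746 = 7460 W
ω = 2π × 2910/60 = 304.7 rad/s
τ = P_out/ω = 7460/304.7 = 24.5 N·m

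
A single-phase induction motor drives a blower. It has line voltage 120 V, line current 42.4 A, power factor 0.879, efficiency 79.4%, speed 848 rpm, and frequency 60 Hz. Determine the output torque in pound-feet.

29.5 lb·ft

P_in = V·I·cosφ = 120 × 42.4 × 0.879 = 4472 W
P_out = η·P_in = 0.794 × 4472 = 3551 W
n = 848 rpm
ω = 2π×848/60 = 88.8 rad/s
τ = P_out/ω = 3551/88.8 = 39.99 N·m
In lb·ft: 39.99/1.356 = 29.5 lb·ft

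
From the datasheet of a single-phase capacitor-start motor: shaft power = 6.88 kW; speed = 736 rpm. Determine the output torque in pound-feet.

ω = 2π × 736/60 = 77.07 rad/s
τ = P/ω = 6880/77.07 = 89.27 N·m
In lb·ft: 89.27/1.356 = 65.8 lb·ft

65.8 lb·ft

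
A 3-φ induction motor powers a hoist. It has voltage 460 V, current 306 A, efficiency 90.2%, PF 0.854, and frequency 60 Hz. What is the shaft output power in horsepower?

P_in = √3·V·I·cosφ = 1.732 × 460 × 306 × 0.854 = 208202 W
P_out = η·P_in = 0.902 × 208202 = 187798 W
= 187798/746 = 252 HP

252 HP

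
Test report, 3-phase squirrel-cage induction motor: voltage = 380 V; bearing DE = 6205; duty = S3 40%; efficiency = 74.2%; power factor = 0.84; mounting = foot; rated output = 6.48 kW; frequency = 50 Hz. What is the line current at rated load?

15.8 A

P_out = 6.48 kW = 6480 W
P_in = P_out / η = 6480 / 0.742 = 8733 W
I_L = P_in / (√3·V_L·cosφ) = 8733 / (1.732 × 380 × 0.84) = 15.8 A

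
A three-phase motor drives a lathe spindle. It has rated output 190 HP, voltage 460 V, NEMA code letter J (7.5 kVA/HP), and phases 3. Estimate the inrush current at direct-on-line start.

1790 A

S_LR = 7.5 × 190 = 1425 kVA
I_LR = S_LR/(√3·V_L) = 1425000/(1.732×460) = 1790 A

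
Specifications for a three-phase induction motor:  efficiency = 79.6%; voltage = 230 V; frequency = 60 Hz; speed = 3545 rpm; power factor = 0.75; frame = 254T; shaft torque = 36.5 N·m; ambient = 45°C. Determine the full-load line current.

57 A

ω = 2π×3545/60 = 371.2 rad/s; P_out = τω = 36.5 × 371.2 = 13549 W
P_in = P_out / η = 13549 / 0.796 = 17021 W
I_L = P_in / (√3·V_L·cosφ) = 17021 / (1.732 × 230 × 0.75) = 57 A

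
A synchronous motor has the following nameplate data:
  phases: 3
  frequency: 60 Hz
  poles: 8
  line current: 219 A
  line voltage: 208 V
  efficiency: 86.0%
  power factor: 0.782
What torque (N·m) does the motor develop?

563 N·m

P_in = √3·V·I·cosφ = 1.732 × 208 × 219 × 0.782 = 61697 W
P_out = η·P_in = 0.86 × 61697 = 53059 W
n = n_s = 120×60/8 = 900 rpm (synchronous)
ω = 2π×900/60 = 94.25 rad/s
τ = P_out/ω = 53059/94.25 = 563 N·m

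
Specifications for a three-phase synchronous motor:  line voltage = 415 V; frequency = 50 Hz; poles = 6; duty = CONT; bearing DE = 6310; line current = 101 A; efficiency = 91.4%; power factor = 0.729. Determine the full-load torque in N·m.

462 N·m

P_in = √3·V·I·cosφ = 1.732 × 415 × 101 × 0.729 = 52923 W
P_out = η·P_in = 0.914 × 52923 = 48372 W
n = n_s = 120×50/6 = 1000 rpm (synchronous)
ω = 2π×1000/60 = 104.7 rad/s
τ = P_out/ω = 48372/104.7 = 462 N·m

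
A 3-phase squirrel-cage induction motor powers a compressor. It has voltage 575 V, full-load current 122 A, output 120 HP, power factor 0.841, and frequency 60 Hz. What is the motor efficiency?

87.6 %

P_out = 120 × 746 = 89520 W
P_in = √3·V_L·I_L·cosφ = 1.732 × 575 × 122 × 0.841 = 102181 W
η = P_out / P_in = 89520 / 102181 = 0.876 = 87.6%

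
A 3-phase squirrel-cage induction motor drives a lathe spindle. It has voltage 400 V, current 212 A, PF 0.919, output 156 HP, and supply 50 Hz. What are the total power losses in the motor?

18600 W

P_in = √3·V·I·cosφ = 1.732×400×212×0.919 = 134977 W
P_out = 156×746 = 116376 W
Losses = P_in − P_out = 134977 − 116376 = 18601 W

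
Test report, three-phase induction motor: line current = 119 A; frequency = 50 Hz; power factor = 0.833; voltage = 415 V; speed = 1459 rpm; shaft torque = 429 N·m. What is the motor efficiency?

ω = 2π × 1459/60 = 152.8 rad/s; P_out = τω = 429 × 152.8 = 65551 W
P_in = √3·V_L·I_L·cosφ = 1.732 × 415 × 119 × 0.833 = 71251 W
η = P_out / P_in = 65551 / 71251 = 0.920 = 92.0%

92.0 %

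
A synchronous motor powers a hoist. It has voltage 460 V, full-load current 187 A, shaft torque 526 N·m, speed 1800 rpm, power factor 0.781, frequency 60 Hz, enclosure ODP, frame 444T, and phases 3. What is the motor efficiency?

85.2 %

ω = 2π × 1800/60 = 188.5 rad/s; P_out = τω = 526 × 188.5 = 99151 W
P_in = √3·V_L·I_L·cosφ = 1.732 × 460 × 187 × 0.781 = 116359 W
η = P_out / P_in = 99151 / 116359 = 0.852 = 85.2%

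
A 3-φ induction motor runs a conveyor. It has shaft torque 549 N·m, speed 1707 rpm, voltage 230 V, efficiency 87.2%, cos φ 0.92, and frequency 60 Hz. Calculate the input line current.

307 A

ω = 2π×1707/60 = 178.8 rad/s; P_out = τω = 549 × 178.8 = 98161 W
P_in = P_out / η = 98161 / 0.872 = 112570 W
I_L = P_in / (√3·V_L·cosφ) = 112570 / (1.732 × 230 × 0.92) = 307 A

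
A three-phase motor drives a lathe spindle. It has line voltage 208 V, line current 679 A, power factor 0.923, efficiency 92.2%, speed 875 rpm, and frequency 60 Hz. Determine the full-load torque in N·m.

2270 N·m

P_in = √3·V·I·cosφ = 1.732 × 208 × 679 × 0.923 = 225779 W
P_out = η·P_in = 0.922 × 225779 = 208168 W
n = 875 rpm
ω = 2π×875/60 = 91.63 rad/s
τ = P_out/ω = 208168/91.63 = 2270 N·m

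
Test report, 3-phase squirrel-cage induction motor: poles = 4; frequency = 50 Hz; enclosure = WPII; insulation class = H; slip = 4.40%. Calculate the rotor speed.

1434 rpm

n_s = 120f/p = 120×50/4 = 1500 rpm
n = n_s(1 − s) = 1500 × (1 − 0.044) = 1434 rpm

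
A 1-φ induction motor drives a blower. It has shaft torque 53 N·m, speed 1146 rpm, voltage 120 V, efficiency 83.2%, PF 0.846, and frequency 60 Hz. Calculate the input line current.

ω = 2π×1146/60 = 120 rad/s; P_out = τω = 53 × 120 = 6360 W
P_in = P_out / η = 6360 / 0.832 = 7644 W
I = P_in / (V·cosφ) = 7644 / (120 × 0.846) = 75.3 A

75.3 A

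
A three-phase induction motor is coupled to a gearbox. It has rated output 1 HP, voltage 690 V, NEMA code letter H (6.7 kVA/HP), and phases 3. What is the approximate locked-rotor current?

5.61 A

S_LR = 6.7 × 1 = 6.7 kVA
I_LR = S_LR/(√3·V_L) = 6700/(1.732×690) = 5.61 A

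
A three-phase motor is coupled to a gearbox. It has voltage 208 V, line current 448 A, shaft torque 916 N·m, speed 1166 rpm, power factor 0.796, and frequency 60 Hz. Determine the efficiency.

87.1 %

ω = 2π × 1166/60 = 122.1 rad/s; P_out = τω = 916 × 122.1 = 111844 W
P_in = √3·V_L·I_L·cosφ = 1.732 × 208 × 448 × 0.796 = 128470 W
η = P_out / P_in = 111844 / 128470 = 0.871 = 87.1%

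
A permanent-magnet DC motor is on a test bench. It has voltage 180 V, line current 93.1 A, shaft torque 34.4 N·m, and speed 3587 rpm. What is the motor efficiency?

ω = 2π × 3587/60 = 375.6 rad/s; P_out = τω = 34.4 × 375.6 = 12921 W
P_in = V·I = 180 × 93.1 = 16758 W
η = P_out / P_in = 12921 / 16758 = 0.771 = 77.1%

77.1 %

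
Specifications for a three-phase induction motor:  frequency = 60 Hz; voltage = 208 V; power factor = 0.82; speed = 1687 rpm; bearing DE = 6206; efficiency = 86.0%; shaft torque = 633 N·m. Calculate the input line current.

ω = 2π×1687/60 = 176.7 rad/s; P_out = τω = 633 × 176.7 = 111851 W
P_in = P_out / η = 111851 / 0.860 = 130059 W
I_L = P_in / (√3·V_L·cosφ) = 130059 / (1.732 × 208 × 0.82) = 440 A

440 A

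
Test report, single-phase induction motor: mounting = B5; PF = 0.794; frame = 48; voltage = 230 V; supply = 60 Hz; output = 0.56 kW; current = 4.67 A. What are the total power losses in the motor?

293 W

P_in = V·I·cosφ = 230×4.67×0.794 = 853 W
P_out = 560 W
Losses = P_in − P_out = 853 − 560 = 293 W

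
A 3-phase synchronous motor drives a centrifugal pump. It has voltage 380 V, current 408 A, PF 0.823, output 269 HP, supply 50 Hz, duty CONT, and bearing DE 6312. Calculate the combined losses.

20300 W

P_in = √3·V·I·cosφ = 1.732×380×408×0.823 = 221000 W
P_out = 269×746 = 200674 W
Losses = P_in − P_out = 221000 − 200674 = 20326 W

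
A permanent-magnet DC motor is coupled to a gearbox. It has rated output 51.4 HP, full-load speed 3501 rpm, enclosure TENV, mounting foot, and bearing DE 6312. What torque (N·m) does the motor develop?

P_out = 51.4 × 746 = 38344 W
ω = 2π × 3501/60 = 366.6 rad/s
τ = P_out/ω = 38344/366.6 = 105 N·m

105 N·m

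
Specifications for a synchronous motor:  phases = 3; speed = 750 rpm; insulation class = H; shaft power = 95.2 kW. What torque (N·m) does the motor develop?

ω = 2π × 750/60 = 78.54 rad/s
τ = P/ω = 95200/78.54 = 1210 N·m

1210 N·m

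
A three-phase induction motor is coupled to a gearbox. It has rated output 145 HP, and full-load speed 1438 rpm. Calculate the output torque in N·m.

718 N·m

P_out = 145 × 746 = 108170 W
ω = 2π × 1438/60 = 150.6 rad/s
τ = P_out/ω = 108170/150.6 = 718 N·m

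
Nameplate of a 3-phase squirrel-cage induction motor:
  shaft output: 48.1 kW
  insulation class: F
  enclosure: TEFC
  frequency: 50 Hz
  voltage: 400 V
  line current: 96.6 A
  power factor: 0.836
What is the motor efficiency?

86.0 %

P_out = 48.1 kW = 48100 W
P_in = √3·V_L·I_L·cosφ = 1.732 × 400 × 96.6 × 0.836 = 55949 W
η = P_out / P_in = 48100 / 55949 = 0.860 = 86.0%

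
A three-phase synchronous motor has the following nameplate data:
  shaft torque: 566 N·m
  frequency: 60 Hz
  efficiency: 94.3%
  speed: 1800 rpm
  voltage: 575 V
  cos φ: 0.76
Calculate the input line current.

ω = 2π×1800/60 = 188.5 rad/s; P_out = τω = 566 × 188.5 = 106691 W
P_in = P_out / η = 106691 / 0.943 = 113140 W
I_L = P_in / (√3·V_L·cosφ) = 113140 / (1.732 × 575 × 0.76) = 149 A

149 A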